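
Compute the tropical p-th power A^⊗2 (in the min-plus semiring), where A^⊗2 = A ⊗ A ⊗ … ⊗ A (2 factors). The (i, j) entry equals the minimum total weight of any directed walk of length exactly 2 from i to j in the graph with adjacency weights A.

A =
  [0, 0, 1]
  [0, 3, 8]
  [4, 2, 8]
A^⊗2 =
  [0, 0, 1]
  [0, 0, 1]
  [2, 4, 5]

Each entry (A^⊗2)_ij equals the minimum over all length-2 walks i = v_0 → v_1 → … → v_2 = j of Σ_t A[v_t][v_{t+1}]. For example, for (i, j) = (0, 2) we minimise over 3 possible intermediate vertex sequences; the minimum is 1, attained along the walk 0 → 0 → 2.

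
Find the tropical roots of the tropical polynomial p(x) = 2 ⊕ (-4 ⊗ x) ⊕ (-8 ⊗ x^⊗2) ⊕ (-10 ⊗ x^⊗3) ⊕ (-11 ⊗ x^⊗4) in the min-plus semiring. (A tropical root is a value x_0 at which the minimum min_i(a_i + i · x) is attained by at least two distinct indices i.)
Roots: {1, 2, 4, 6}

Each tropical root is a break point of the lower envelope of the lines y = a_i + i · x (there are 5 lines, with slopes 0, 1, ..., 4). Only the lines that attain the minimum somewhere contribute to roots; other lines are dominated. Here the surviving (envelope) indices are i = 4, i = 3, i = 2, i = 1, i = 0.
Intersections between consecutive envelope lines give the roots: for adjacent envelope indices i < j the intersection is x = (a_i − a_j) / (j − i). Reading off the sorted break points: {1, 2, 4, 6}.
Verification: at each break x_0, at least two indices attain the minimum of min_i(a_i + i · x_0).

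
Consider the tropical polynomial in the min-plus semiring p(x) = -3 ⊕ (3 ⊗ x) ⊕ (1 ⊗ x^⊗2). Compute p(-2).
p(-2) = -3

A tropical monomial a ⊗ x^⊗i evaluates to a + i · x. Evaluating each term at x = -2:
  Term 0 contributes -3 + 0 · -2 = -3
  Term 1 contributes 3 + 1 · -2 = 1
  Term 2 contributes 1 + 2 · -2 = -3
p(-2) = ⊕ of these = min[-3, 1, -3] = -3.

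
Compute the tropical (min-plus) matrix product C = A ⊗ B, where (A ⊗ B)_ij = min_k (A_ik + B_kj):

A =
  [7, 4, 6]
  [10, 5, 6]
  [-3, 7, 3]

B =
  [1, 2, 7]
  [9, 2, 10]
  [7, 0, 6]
A ⊗ B =
  [8, 6, 12]
  [11, 6, 12]
  [-2, -1, 4]

Apply the min-plus product entry-by-entry:
  C[0][0] = min over k of (A[0][0] + B[0][0] = 7 + 1 = 8, A[0][1] + B[1][0] = 4 + 9 = 13, A[0][2] + B[2][0] = 6 + 7 = 13) = 8 (attained at k = 0)
  C[0][1] = min over k of (A[0][0] + B[0][1] = 7 + 2 = 9, A[0][1] + B[1][1] = 4 + 2 = 6, A[0][2] + B[2][1] = 6 + 0 = 6) = 6 (attained at k = 1)
  C[0][2] = min over k of (A[0][0] + B[0][2] = 7 + 7 = 14, A[0][1] + B[1][2] = 4 + 10 = 14, A[0][2] + B[2][2] = 6 + 6 = 12) = 12 (attained at k = 2)
  C[1][0] = min over k of (A[1][0] + B[0][0] = 10 + 1 = 11, A[1][1] + B[1][0] = 5 + 9 = 14, A[1][2] + B[2][0] = 6 + 7 = 13) = 11 (attained at k = 0)
  C[1][1] = min over k of (A[1][0] + B[0][1] = 10 + 2 = 12, A[1][1] + B[1][1] = 5 + 2 = 7, A[1][2] + B[2][1] = 6 + 0 = 6) = 6 (attained at k = 2)
  C[1][2] = min over k of (A[1][0] + B[0][2] = 10 + 7 = 17, A[1][1] + B[1][2] = 5 + 10 = 15, A[1][2] + B[2][2] = 6 + 6 = 12) = 12 (attained at k = 2)
  C[2][0] = min over k of (A[2][0] + B[0][0] = -3 + 1 = -2, A[2][1] + B[1][0] = 7 + 9 = 16, A[2][2] + B[2][0] = 3 + 7 = 10) = -2 (attained at k = 0)
  C[2][1] = min over k of (A[2][0] + B[0][1] = -3 + 2 = -1, A[2][1] + B[1][1] = 7 + 2 = 9, A[2][2] + B[2][1] = 3 + 0 = 3) = -1 (attained at k = 0)
  C[2][2] = min over k of (A[2][0] + B[0][2] = -3 + 7 = 4, A[2][1] + B[1][2] = 7 + 10 = 17, A[2][2] + B[2][2] = 3 + 6 = 9) = 4 (attained at k = 0)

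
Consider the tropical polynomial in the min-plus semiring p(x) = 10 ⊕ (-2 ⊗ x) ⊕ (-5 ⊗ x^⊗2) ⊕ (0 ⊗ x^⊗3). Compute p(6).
p(6) = 4

A tropical monomial a ⊗ x^⊗i evaluates to a + i · x. Evaluating each term at x = 6:
  Term 0 contributes 10 + 0 · 6 = 10
  Term 1 contributes -2 + 1 · 6 = 4
  Term 2 contributes -5 + 2 · 6 = 7
  Term 3 contributes 0 + 3 · 6 = 18
p(6) = ⊕ of these = min[10, 4, 7, 18] = 4.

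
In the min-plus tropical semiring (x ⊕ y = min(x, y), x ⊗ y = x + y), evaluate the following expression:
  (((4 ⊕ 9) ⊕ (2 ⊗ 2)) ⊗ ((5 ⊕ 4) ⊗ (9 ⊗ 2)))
(((4 ⊕ 9) ⊕ (2 ⊗ 2)) ⊗ ((5 ⊕ 4) ⊗ (9 ⊗ 2))) = 19

Expand innermost to outermost. Recall ⊕ takes the minimum of its arguments and ⊗ takes their sum. Working out the expression (((4 ⊕ 9) ⊕ (2 ⊗ 2)) ⊗ ((5 ⊕ 4) ⊗ (9 ⊗ 2))) gives 19.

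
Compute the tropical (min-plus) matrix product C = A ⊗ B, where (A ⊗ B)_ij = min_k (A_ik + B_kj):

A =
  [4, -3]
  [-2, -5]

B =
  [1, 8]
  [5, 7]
A ⊗ B =
  [2, 4]
  [-1, 2]

Apply the min-plus product entry-by-entry:
  C[0][0] = min over k of (A[0][0] + B[0][0] = 4 + 1 = 5, A[0][1] + B[1][0] = -3 + 5 = 2) = 2 (attained at k = 1)
  C[0][1] = min over k of (A[0][0] + B[0][1] = 4 + 8 = 12, A[0][1] + B[1][1] = -3 + 7 = 4) = 4 (attained at k = 1)
  C[1][0] = min over k of (A[1][0] + B[0][0] = -2 + 1 = -1, A[1][1] + B[1][0] = -5 + 5 = 0) = -1 (attained at k = 0)
  C[1][1] = min over k of (A[1][0] + B[0][1] = -2 + 8 = 6, A[1][1] + B[1][1] = -5 + 7 = 2) = 2 (attained at k = 1)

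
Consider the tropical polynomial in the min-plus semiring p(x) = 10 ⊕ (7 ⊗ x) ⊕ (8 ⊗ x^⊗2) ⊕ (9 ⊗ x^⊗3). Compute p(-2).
p(-2) = 3

A tropical monomial a ⊗ x^⊗i evaluates to a + i · x. Evaluating each term at x = -2:
  Term 0 contributes 10 + 0 · -2 = 10
  Term 1 contributes 7 + 1 · -2 = 5
  Term 2 contributes 8 + 2 · -2 = 4
  Term 3 contributes 9 + 3 · -2 = 3
p(-2) = ⊕ of these = min[10, 5, 4, 3] = 3.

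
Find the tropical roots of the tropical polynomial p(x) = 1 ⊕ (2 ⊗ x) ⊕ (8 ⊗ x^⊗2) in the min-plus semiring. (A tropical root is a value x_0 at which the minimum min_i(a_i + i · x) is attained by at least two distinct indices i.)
Roots: {-6, -1}

Each tropical root is a break point of the lower envelope of the lines y = a_i + i · x (there are 3 lines, with slopes 0, 1, ..., 2). Only the lines that attain the minimum somewhere contribute to roots; other lines are dominated. Here the surviving (envelope) indices are i = 2, i = 1, i = 0.
Intersections between consecutive envelope lines give the roots: for adjacent envelope indices i < j the intersection is x = (a_i − a_j) / (j − i). Reading off the sorted break points: {-6, -1}.
Verification: at each break x_0, at least two indices attain the minimum of min_i(a_i + i · x_0).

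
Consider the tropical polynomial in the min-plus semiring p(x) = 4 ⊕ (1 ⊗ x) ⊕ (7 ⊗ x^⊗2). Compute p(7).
p(7) = 4

A tropical monomial a ⊗ x^⊗i evaluates to a + i · x. Evaluating each term at x = 7:
  Term 0 contributes 4 + 0 · 7 = 4
  Term 1 contributes 1 + 1 · 7 = 8
  Term 2 contributes 7 + 2 · 7 = 21
p(7) = ⊕ of these = min[4, 8, 21] = 4.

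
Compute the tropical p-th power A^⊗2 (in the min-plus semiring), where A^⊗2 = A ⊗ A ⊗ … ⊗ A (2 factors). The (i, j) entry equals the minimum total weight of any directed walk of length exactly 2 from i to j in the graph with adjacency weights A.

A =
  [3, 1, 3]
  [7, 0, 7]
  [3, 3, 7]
A^⊗2 =
  [6, 1, 6]
  [7, 0, 7]
  [6, 3, 6]

Each entry (A^⊗2)_ij equals the minimum over all length-2 walks i = v_0 → v_1 → … → v_2 = j of Σ_t A[v_t][v_{t+1}]. For example, for (i, j) = (0, 2) we minimise over 3 possible intermediate vertex sequences; the minimum is 6, attained along the walk 0 → 0 → 2.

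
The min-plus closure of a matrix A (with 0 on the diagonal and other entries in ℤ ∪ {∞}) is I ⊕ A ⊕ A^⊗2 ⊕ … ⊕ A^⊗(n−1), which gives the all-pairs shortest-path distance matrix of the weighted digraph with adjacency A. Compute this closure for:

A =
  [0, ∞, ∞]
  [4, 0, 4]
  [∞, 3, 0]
Closure =
  [0, ∞, ∞]
  [4, 0, 4]
  [7, 3, 0]

This is the Floyd-Warshall all-pairs shortest-path computation. For each intermediate vertex k = 0, 1, …, 2, update dist[i][j] ← min(dist[i][j], dist[i][k] + dist[k][j]). The final matrix gives, for each (i, j), the minimum total weight of any directed path from i to j (possibly empty when i = j).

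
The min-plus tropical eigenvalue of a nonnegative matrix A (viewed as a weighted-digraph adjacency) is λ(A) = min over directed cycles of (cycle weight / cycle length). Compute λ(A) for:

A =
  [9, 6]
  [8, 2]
λ(A) = 2

Enumerate directed cycles and compute their means (weight / length). Sample:
  cycle 0 → 0: weight = 9, length = 1, mean = 9/1 ≈ 9.000
  cycle 1 → 1: weight = 2, length = 1, mean = 2/1 ≈ 2.000
  cycle 0 → 1 → 0: weight = 14, length = 2, mean = 14/2 ≈ 7.000
  cycle 1 → 0 → 1: weight = 14, length = 2, mean = 14/2 ≈ 7.000
Minimum mean = 2.000, attained e.g. along the cycle 1 → 1 with weight 2 and length 1. So λ(A) = 2/1 = 2.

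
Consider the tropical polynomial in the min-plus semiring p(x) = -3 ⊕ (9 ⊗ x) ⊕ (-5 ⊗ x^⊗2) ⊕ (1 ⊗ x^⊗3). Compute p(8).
p(8) = -3

A tropical monomial a ⊗ x^⊗i evaluates to a + i · x. Evaluating each term at x = 8:
  Term 0 contributes -3 + 0 · 8 = -3
  Term 1 contributes 9 + 1 · 8 = 17
  Term 2 contributes -5 + 2 · 8 = 11
  Term 3 contributes 1 + 3 · 8 = 25
p(8) = ⊕ of these = min[-3, 17, 11, 25] = -3.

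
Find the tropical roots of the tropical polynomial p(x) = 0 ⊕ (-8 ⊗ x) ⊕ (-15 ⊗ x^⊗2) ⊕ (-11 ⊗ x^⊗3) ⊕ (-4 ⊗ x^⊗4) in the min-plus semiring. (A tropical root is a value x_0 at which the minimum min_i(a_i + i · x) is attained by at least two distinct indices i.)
Roots: {-7, -4, 7, 8}

Each tropical root is a break point of the lower envelope of the lines y = a_i + i · x (there are 5 lines, with slopes 0, 1, ..., 4). Only the lines that attain the minimum somewhere contribute to roots; other lines are dominated. Here the surviving (envelope) indices are i = 4, i = 3, i = 2, i = 1, i = 0.
Intersections between consecutive envelope lines give the roots: for adjacent envelope indices i < j the intersection is x = (a_i − a_j) / (j − i). Reading off the sorted break points: {-7, -4, 7, 8}.
Verification: at each break x_0, at least two indices attain the minimum of min_i(a_i + i · x_0).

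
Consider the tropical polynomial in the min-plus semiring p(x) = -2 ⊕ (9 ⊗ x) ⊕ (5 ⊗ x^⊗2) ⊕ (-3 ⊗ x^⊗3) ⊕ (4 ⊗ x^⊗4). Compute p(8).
p(8) = -2

A tropical monomial a ⊗ x^⊗i evaluates to a + i · x. Evaluating each term at x = 8:
  Term 0 contributes -2 + 0 · 8 = -2
  Term 1 contributes 9 + 1 · 8 = 17
  Term 2 contributes 5 + 2 · 8 = 21
  Term 3 contributes -3 + 3 · 8 = 21
  Term 4 contributes 4 + 4 · 8 = 36
p(8) = ⊕ of these = min[-2, 17, 21, 21, 36] = -2.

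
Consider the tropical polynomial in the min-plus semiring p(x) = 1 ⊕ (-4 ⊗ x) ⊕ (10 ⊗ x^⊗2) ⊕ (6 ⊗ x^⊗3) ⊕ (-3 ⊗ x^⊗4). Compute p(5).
p(5) = 1

A tropical monomial a ⊗ x^⊗i evaluates to a + i · x. Evaluating each term at x = 5:
  Term 0 contributes 1 + 0 · 5 = 1
  Term 1 contributes -4 + 1 · 5 = 1
  Term 2 contributes 10 + 2 · 5 = 20
  Term 3 contributes 6 + 3 · 5 = 21
  Term 4 contributes -3 + 4 · 5 = 17
p(5) = ⊕ of these = min[1, 1, 20, 21, 17] = 1.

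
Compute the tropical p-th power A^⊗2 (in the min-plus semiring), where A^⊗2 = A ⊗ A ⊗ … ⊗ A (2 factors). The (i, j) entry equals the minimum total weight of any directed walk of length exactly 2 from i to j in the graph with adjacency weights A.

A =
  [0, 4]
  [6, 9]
A^⊗2 =
  [0, 4]
  [6, 10]

Each entry (A^⊗2)_ij equals the minimum over all length-2 walks i = v_0 → v_1 → … → v_2 = j of Σ_t A[v_t][v_{t+1}]. For example, for (i, j) = (0, 1) we minimise over 2 possible intermediate vertex sequences; the minimum is 4, attained along the walk 0 → 0 → 1.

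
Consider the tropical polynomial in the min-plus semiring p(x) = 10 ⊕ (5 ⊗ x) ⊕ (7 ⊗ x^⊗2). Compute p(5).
p(5) = 10

A tropical monomial a ⊗ x^⊗i evaluates to a + i · x. Evaluating each term at x = 5:
  Term 0 contributes 10 + 0 · 5 = 10
  Term 1 contributes 5 + 1 · 5 = 10
  Term 2 contributes 7 + 2 · 5 = 17
p(5) = ⊕ of these = min[10, 10, 17] = 10.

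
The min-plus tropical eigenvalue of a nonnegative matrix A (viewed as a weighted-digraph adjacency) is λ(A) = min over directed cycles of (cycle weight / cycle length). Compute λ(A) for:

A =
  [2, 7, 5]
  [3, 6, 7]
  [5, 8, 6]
λ(A) = 2

Enumerate directed cycles and compute their means (weight / length). Sample:
  cycle 0 → 0: weight = 2, length = 1, mean = 2/1 ≈ 2.000
  cycle 1 → 1: weight = 6, length = 1, mean = 6/1 ≈ 6.000
  cycle 2 → 2: weight = 6, length = 1, mean = 6/1 ≈ 6.000
  cycle 0 → 1 → 0: weight = 10, length = 2, mean = 10/2 ≈ 5.000
  cycle 0 → 2 → 0: weight = 10, length = 2, mean = 10/2 ≈ 5.000
  cycle 1 → 0 → 1: weight = 10, length = 2, mean = 10/2 ≈ 5.000
Minimum mean = 2.000, attained e.g. along the cycle 0 → 0 with weight 2 and length 1. So λ(A) = 2/1 = 2.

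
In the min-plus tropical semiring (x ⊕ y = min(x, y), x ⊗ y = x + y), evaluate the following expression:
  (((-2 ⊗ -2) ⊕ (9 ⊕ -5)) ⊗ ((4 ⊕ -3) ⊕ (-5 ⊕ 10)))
(((-2 ⊗ -2) ⊕ (9 ⊕ -5)) ⊗ ((4 ⊕ -3) ⊕ (-5 ⊕ 10))) = -10

Expand innermost to outermost. Recall ⊕ takes the minimum of its arguments and ⊗ takes their sum. Working out the expression (((-2 ⊗ -2) ⊕ (9 ⊕ -5)) ⊗ ((4 ⊕ -3) ⊕ (-5 ⊕ 10))) gives -10.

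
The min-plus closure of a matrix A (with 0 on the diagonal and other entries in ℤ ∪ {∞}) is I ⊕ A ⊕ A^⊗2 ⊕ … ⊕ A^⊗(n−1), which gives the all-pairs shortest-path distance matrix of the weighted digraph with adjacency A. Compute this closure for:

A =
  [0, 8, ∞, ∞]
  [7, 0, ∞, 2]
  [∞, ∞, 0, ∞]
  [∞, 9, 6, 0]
Closure =
  [0, 8, 16, 10]
  [7, 0, 8, 2]
  [∞, ∞, 0, ∞]
  [16, 9, 6, 0]

This is the Floyd-Warshall all-pairs shortest-path computation. For each intermediate vertex k = 0, 1, …, 3, update dist[i][j] ← min(dist[i][j], dist[i][k] + dist[k][j]). The final matrix gives, for each (i, j), the minimum total weight of any directed path from i to j (possibly empty when i = j).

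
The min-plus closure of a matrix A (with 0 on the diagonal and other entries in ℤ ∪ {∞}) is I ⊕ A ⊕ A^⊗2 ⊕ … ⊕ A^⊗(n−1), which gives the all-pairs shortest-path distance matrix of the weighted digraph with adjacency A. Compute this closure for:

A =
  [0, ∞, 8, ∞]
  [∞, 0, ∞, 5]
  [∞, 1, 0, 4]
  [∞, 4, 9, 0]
Closure =
  [0, 9, 8, 12]
  [∞, 0, 14, 5]
  [∞, 1, 0, 4]
  [∞, 4, 9, 0]

This is the Floyd-Warshall all-pairs shortest-path computation. For each intermediate vertex k = 0, 1, …, 3, update dist[i][j] ← min(dist[i][j], dist[i][k] + dist[k][j]). The final matrix gives, for each (i, j), the minimum total weight of any directed path from i to j (possibly empty when i = j).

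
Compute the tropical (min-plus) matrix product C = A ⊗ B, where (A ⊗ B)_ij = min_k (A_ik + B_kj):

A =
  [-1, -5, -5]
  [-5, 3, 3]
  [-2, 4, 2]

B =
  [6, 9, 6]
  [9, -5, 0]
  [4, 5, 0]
A ⊗ B =
  [-1, -10, -5]
  [1, -2, 1]
  [4, -1, 2]

Apply the min-plus product entry-by-entry:
  C[0][0] = min over k of (A[0][0] + B[0][0] = -1 + 6 = 5, A[0][1] + B[1][0] = -5 + 9 = 4, A[0][2] + B[2][0] = -5 + 4 = -1) = -1 (attained at k = 2)
  C[0][1] = min over k of (A[0][0] + B[0][1] = -1 + 9 = 8, A[0][1] + B[1][1] = -5 + -5 = -10, A[0][2] + B[2][1] = -5 + 5 = 0) = -10 (attained at k = 1)
  C[0][2] = min over k of (A[0][0] + B[0][2] = -1 + 6 = 5, A[0][1] + B[1][2] = -5 + 0 = -5, A[0][2] + B[2][2] = -5 + 0 = -5) = -5 (attained at k = 1)
  C[1][0] = min over k of (A[1][0] + B[0][0] = -5 + 6 = 1, A[1][1] + B[1][0] = 3 + 9 = 12, A[1][2] + B[2][0] = 3 + 4 = 7) = 1 (attained at k = 0)
  C[1][1] = min over k of (A[1][0] + B[0][1] = -5 + 9 = 4, A[1][1] + B[1][1] = 3 + -5 = -2, A[1][2] + B[2][1] = 3 + 5 = 8) = -2 (attained at k = 1)
  C[1][2] = min over k of (A[1][0] + B[0][2] = -5 + 6 = 1, A[1][1] + B[1][2] = 3 + 0 = 3, A[1][2] + B[2][2] = 3 + 0 = 3) = 1 (attained at k = 0)
  C[2][0] = min over k of (A[2][0] + B[0][0] = -2 + 6 = 4, A[2][1] + B[1][0] = 4 + 9 = 13, A[2][2] + B[2][0] = 2 + 4 = 6) = 4 (attained at k = 0)
  C[2][1] = min over k of (A[2][0] + B[0][1] = -2 + 9 = 7, A[2][1] + B[1][1] = 4 + -5 = -1, A[2][2] + B[2][1] = 2 + 5 = 7) = -1 (attained at k = 1)
  C[2][2] = min over k of (A[2][0] + B[0][2] = -2 + 6 = 4, A[2][1] + B[1][2] = 4 + 0 = 4, A[2][2] + B[2][2] = 2 + 0 = 2) = 2 (attained at k = 2)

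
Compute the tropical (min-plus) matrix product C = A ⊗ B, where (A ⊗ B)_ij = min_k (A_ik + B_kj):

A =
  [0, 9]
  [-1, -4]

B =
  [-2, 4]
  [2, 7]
A ⊗ B =
  [-2, 4]
  [-3, 3]

Apply the min-plus product entry-by-entry:
  C[0][0] = min over k of (A[0][0] + B[0][0] = 0 + -2 = -2, A[0][1] + B[1][0] = 9 + 2 = 11) = -2 (attained at k = 0)
  C[0][1] = min over k of (A[0][0] + B[0][1] = 0 + 4 = 4, A[0][1] + B[1][1] = 9 + 7 = 16) = 4 (attained at k = 0)
  C[1][0] = min over k of (A[1][0] + B[0][0] = -1 + -2 = -3, A[1][1] + B[1][0] = -4 + 2 = -2) = -3 (attained at k = 0)
  C[1][1] = min over k of (A[1][0] + B[0][1] = -1 + 4 = 3, A[1][1] + B[1][1] = -4 + 7 = 3) = 3 (attained at k = 0)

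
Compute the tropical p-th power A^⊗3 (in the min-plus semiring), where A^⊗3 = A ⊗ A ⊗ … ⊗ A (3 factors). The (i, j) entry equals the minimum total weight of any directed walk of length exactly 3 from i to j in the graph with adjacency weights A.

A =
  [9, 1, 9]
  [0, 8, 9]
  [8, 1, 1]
A^⊗3 =
  [9, 2, 10]
  [1, 9, 10]
  [2, 2, 3]

Each entry (A^⊗3)_ij equals the minimum over all length-3 walks i = v_0 → v_1 → … → v_3 = j of Σ_t A[v_t][v_{t+1}]. For example, for (i, j) = (0, 2) we minimise over 9 possible intermediate vertex sequences; the minimum is 10, attained along the walk 0 → 1 → 0 → 2.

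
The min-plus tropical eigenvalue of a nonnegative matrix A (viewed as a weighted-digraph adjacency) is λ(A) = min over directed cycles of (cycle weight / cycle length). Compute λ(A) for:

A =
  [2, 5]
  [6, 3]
λ(A) = 2

Enumerate directed cycles and compute their means (weight / length). Sample:
  cycle 0 → 0: weight = 2, length = 1, mean = 2/1 ≈ 2.000
  cycle 1 → 1: weight = 3, length = 1, mean = 3/1 ≈ 3.000
  cycle 0 → 1 → 0: weight = 11, length = 2, mean = 11/2 ≈ 5.500
  cycle 1 → 0 → 1: weight = 11, length = 2, mean = 11/2 ≈ 5.500
Minimum mean = 2.000, attained e.g. along the cycle 0 → 0 with weight 2 and length 1. So λ(A) = 2/1 = 2.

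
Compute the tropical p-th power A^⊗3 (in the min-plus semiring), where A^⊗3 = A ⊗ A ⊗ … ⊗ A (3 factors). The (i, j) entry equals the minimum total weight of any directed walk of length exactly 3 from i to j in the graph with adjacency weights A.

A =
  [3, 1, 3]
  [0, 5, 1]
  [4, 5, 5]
A^⊗3 =
  [4, 2, 4]
  [1, 4, 2]
  [5, 6, 6]

Each entry (A^⊗3)_ij equals the minimum over all length-3 walks i = v_0 → v_1 → … → v_3 = j of Σ_t A[v_t][v_{t+1}]. For example, for (i, j) = (0, 2) we minimise over 9 possible intermediate vertex sequences; the minimum is 4, attained along the walk 0 → 1 → 0 → 2.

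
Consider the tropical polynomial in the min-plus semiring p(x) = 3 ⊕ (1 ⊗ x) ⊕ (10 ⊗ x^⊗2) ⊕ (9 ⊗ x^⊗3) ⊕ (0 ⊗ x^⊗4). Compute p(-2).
p(-2) = -8

A tropical monomial a ⊗ x^⊗i evaluates to a + i · x. Evaluating each term at x = -2:
  Term 0 contributes 3 + 0 · -2 = 3
  Term 1 contributes 1 + 1 · -2 = -1
  Term 2 contributes 10 + 2 · -2 = 6
  Term 3 contributes 9 + 3 · -2 = 3
  Term 4 contributes 0 + 4 · -2 = -8
p(-2) = ⊕ of these = min[3, -1, 6, 3, -8] = -8.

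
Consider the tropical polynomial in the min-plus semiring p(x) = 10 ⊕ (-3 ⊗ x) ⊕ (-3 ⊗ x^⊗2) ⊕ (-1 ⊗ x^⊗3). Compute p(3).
p(3) = 0

A tropical monomial a ⊗ x^⊗i evaluates to a + i · x. Evaluating each term at x = 3:
  Term 0 contributes 10 + 0 · 3 = 10
  Term 1 contributes -3 + 1 · 3 = 0
  Term 2 contributes -3 + 2 · 3 = 3
  Term 3 contributes -1 + 3 · 3 = 8
p(3) = ⊕ of these = min[10, 0, 3, 8] = 0.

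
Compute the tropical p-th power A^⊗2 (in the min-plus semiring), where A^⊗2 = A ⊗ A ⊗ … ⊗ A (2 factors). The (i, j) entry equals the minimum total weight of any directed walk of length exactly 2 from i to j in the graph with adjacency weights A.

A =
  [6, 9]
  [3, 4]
A^⊗2 =
  [12, 13]
  [7, 8]

Each entry (A^⊗2)_ij equals the minimum over all length-2 walks i = v_0 → v_1 → … → v_2 = j of Σ_t A[v_t][v_{t+1}]. For example, for (i, j) = (0, 1) we minimise over 2 possible intermediate vertex sequences; the minimum is 13, attained along the walk 0 → 1 → 1.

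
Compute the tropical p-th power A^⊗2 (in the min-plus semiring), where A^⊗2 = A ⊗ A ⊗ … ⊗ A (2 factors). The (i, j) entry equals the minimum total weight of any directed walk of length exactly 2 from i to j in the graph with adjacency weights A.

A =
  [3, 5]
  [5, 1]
A^⊗2 =
  [6, 6]
  [6, 2]

Each entry (A^⊗2)_ij equals the minimum over all length-2 walks i = v_0 → v_1 → … → v_2 = j of Σ_t A[v_t][v_{t+1}]. For example, for (i, j) = (0, 1) we minimise over 2 possible intermediate vertex sequences; the minimum is 6, attained along the walk 0 → 1 → 1.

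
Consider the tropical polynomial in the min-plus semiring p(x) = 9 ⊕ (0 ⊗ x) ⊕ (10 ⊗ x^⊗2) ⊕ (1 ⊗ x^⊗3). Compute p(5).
p(5) = 5

A tropical monomial a ⊗ x^⊗i evaluates to a + i · x. Evaluating each term at x = 5:
  Term 0 contributes 9 + 0 · 5 = 9
  Term 1 contributes 0 + 1 · 5 = 5
  Term 2 contributes 10 + 2 · 5 = 20
  Term 3 contributes 1 + 3 · 5 = 16
p(5) = ⊕ of these = min[9, 5, 20, 16] = 5.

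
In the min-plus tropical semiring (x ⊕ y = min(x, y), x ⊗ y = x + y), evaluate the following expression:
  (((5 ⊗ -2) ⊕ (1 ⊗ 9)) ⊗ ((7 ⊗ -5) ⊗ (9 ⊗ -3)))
(((5 ⊗ -2) ⊕ (1 ⊗ 9)) ⊗ ((7 ⊗ -5) ⊗ (9 ⊗ -3))) = 11

Expand innermost to outermost. Recall ⊕ takes the minimum of its arguments and ⊗ takes their sum. Working out the expression (((5 ⊗ -2) ⊕ (1 ⊗ 9)) ⊗ ((7 ⊗ -5) ⊗ (9 ⊗ -3))) gives 11.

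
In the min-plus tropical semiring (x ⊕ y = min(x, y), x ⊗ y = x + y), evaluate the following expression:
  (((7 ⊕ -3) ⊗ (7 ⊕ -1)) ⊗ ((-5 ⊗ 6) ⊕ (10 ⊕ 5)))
(((7 ⊕ -3) ⊗ (7 ⊕ -1)) ⊗ ((-5 ⊗ 6) ⊕ (10 ⊕ 5))) = -3

Expand innermost to outermost. Recall ⊕ takes the minimum of its arguments and ⊗ takes their sum. Working out the expression (((7 ⊕ -3) ⊗ (7 ⊕ -1)) ⊗ ((-5 ⊗ 6) ⊕ (10 ⊕ 5))) gives -3.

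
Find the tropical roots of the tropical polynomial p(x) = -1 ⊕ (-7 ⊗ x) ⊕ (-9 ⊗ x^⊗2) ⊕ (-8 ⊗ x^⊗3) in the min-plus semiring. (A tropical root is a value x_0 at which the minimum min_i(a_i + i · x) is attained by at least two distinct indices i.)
Roots: {-1, 2, 6}

Each tropical root is a break point of the lower envelope of the lines y = a_i + i · x (there are 4 lines, with slopes 0, 1, ..., 3). Only the lines that attain the minimum somewhere contribute to roots; other lines are dominated. Here the surviving (envelope) indices are i = 3, i = 2, i = 1, i = 0.
Intersections between consecutive envelope lines give the roots: for adjacent envelope indices i < j the intersection is x = (a_i − a_j) / (j − i). Reading off the sorted break points: {-1, 2, 6}.
Verification: at each break x_0, at least two indices attain the minimum of min_i(a_i + i · x_0).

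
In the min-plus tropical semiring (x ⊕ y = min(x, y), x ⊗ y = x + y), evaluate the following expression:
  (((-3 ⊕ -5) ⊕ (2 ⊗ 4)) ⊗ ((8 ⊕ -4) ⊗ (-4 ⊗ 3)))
(((-3 ⊕ -5) ⊕ (2 ⊗ 4)) ⊗ ((8 ⊕ -4) ⊗ (-4 ⊗ 3))) = -10

Expand innermost to outermost. Recall ⊕ takes the minimum of its arguments and ⊗ takes their sum. Working out the expression (((-3 ⊕ -5) ⊕ (2 ⊗ 4)) ⊗ ((8 ⊕ -4) ⊗ (-4 ⊗ 3))) gives -10.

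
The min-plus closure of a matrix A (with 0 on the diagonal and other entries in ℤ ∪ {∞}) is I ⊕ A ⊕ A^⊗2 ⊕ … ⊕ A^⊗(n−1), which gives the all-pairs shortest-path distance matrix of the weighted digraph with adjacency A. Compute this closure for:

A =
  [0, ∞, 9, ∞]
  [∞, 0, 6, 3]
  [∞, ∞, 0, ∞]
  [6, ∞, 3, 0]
Closure =
  [0, ∞, 9, ∞]
  [9, 0, 6, 3]
  [∞, ∞, 0, ∞]
  [6, ∞, 3, 0]

This is the Floyd-Warshall all-pairs shortest-path computation. For each intermediate vertex k = 0, 1, …, 3, update dist[i][j] ← min(dist[i][j], dist[i][k] + dist[k][j]). The final matrix gives, for each (i, j), the minimum total weight of any directed path from i to j (possibly empty when i = j).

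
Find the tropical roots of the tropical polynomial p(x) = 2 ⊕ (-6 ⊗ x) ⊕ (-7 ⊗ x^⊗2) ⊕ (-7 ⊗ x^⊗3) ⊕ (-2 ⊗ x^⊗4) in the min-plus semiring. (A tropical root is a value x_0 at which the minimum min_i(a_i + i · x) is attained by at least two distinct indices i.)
Roots: {-5, 0, 1, 8}

Each tropical root is a break point of the lower envelope of the lines y = a_i + i · x (there are 5 lines, with slopes 0, 1, ..., 4). Only the lines that attain the minimum somewhere contribute to roots; other lines are dominated. Here the surviving (envelope) indices are i = 4, i = 3, i = 2, i = 1, i = 0.
Intersections between consecutive envelope lines give the roots: for adjacent envelope indices i < j the intersection is x = (a_i − a_j) / (j − i). Reading off the sorted break points: {-5, 0, 1, 8}.
Verification: at each break x_0, at least two indices attain the minimum of min_i(a_i + i · x_0).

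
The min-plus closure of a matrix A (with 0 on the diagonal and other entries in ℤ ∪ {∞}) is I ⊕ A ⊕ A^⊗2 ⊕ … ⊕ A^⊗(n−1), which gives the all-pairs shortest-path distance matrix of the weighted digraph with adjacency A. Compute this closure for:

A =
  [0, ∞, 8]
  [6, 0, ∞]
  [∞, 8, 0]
Closure =
  [0, 16, 8]
  [6, 0, 14]
  [14, 8, 0]

This is the Floyd-Warshall all-pairs shortest-path computation. For each intermediate vertex k = 0, 1, …, 2, update dist[i][j] ← min(dist[i][j], dist[i][k] + dist[k][j]). The final matrix gives, for each (i, j), the minimum total weight of any directed path from i to j (possibly empty when i = j).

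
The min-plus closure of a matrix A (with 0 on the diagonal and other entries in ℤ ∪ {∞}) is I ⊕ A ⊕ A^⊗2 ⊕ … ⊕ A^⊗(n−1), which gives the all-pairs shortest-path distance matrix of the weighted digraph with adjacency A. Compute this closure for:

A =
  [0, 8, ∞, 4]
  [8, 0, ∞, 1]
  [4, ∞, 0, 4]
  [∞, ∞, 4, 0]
Closure =
  [0, 8, 8, 4]
  [8, 0, 5, 1]
  [4, 12, 0, 4]
  [8, 16, 4, 0]

This is the Floyd-Warshall all-pairs shortest-path computation. For each intermediate vertex k = 0, 1, …, 3, update dist[i][j] ← min(dist[i][j], dist[i][k] + dist[k][j]). The final matrix gives, for each (i, j), the minimum total weight of any directed path from i to j (possibly empty when i = j).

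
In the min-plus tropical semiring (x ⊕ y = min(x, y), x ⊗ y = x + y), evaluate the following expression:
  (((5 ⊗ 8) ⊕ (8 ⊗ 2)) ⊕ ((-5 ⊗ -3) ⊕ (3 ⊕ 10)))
(((5 ⊗ 8) ⊕ (8 ⊗ 2)) ⊕ ((-5 ⊗ -3) ⊕ (3 ⊕ 10))) = -8

Expand innermost to outermost. Recall ⊕ takes the minimum of its arguments and ⊗ takes their sum. Working out the expression (((5 ⊗ 8) ⊕ (8 ⊗ 2)) ⊕ ((-5 ⊗ -3) ⊕ (3 ⊕ 10))) gives -8.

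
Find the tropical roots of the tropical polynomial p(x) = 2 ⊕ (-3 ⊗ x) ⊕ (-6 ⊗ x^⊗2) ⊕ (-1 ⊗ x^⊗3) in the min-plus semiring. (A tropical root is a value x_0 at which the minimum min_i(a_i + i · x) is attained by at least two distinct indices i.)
Roots: {-5, 3, 5}

Each tropical root is a break point of the lower envelope of the lines y = a_i + i · x (there are 4 lines, with slopes 0, 1, ..., 3). Only the lines that attain the minimum somewhere contribute to roots; other lines are dominated. Here the surviving (envelope) indices are i = 3, i = 2, i = 1, i = 0.
Intersections between consecutive envelope lines give the roots: for adjacent envelope indices i < j the intersection is x = (a_i − a_j) / (j − i). Reading off the sorted break points: {-5, 3, 5}.
Verification: at each break x_0, at least two indices attain the minimum of min_i(a_i + i · x_0).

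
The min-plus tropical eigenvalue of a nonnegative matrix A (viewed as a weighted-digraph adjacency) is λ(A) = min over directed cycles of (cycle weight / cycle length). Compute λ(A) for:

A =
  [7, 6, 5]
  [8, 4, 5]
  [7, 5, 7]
λ(A) = 4

Enumerate directed cycles and compute their means (weight / length). Sample:
  cycle 0 → 0: weight = 7, length = 1, mean = 7/1 ≈ 7.000
  cycle 1 → 1: weight = 4, length = 1, mean = 4/1 ≈ 4.000
  cycle 2 → 2: weight = 7, length = 1, mean = 7/1 ≈ 7.000
  cycle 0 → 1 → 0: weight = 14, length = 2, mean = 14/2 ≈ 7.000
  cycle 0 → 2 → 0: weight = 12, length = 2, mean = 12/2 ≈ 6.000
  cycle 1 → 0 → 1: weight = 14, length = 2, mean = 14/2 ≈ 7.000
Minimum mean = 4.000, attained e.g. along the cycle 1 → 1 with weight 4 and length 1. So λ(A) = 4/1 = 4.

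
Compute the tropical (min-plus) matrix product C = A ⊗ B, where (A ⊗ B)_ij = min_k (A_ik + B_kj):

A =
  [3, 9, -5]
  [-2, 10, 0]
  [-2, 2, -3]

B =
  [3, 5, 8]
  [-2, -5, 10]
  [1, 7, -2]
A ⊗ B =
  [-4, 2, -7]
  [1, 3, -2]
  [-2, -3, -5]

Apply the min-plus product entry-by-entry:
  C[0][0] = min over k of (A[0][0] + B[0][0] = 3 + 3 = 6, A[0][1] + B[1][0] = 9 + -2 = 7, A[0][2] + B[2][0] = -5 + 1 = -4) = -4 (attained at k = 2)
  C[0][1] = min over k of (A[0][0] + B[0][1] = 3 + 5 = 8, A[0][1] + B[1][1] = 9 + -5 = 4, A[0][2] + B[2][1] = -5 + 7 = 2) = 2 (attained at k = 2)
  C[0][2] = min over k of (A[0][0] + B[0][2] = 3 + 8 = 11, A[0][1] + B[1][2] = 9 + 10 = 19, A[0][2] + B[2][2] = -5 + -2 = -7) = -7 (attained at k = 2)
  C[1][0] = min over k of (A[1][0] + B[0][0] = -2 + 3 = 1, A[1][1] + B[1][0] = 10 + -2 = 8, A[1][2] + B[2][0] = 0 + 1 = 1) = 1 (attained at k = 0)
  C[1][1] = min over k of (A[1][0] + B[0][1] = -2 + 5 = 3, A[1][1] + B[1][1] = 10 + -5 = 5, A[1][2] + B[2][1] = 0 + 7 = 7) = 3 (attained at k = 0)
  C[1][2] = min over k of (A[1][0] + B[0][2] = -2 + 8 = 6, A[1][1] + B[1][2] = 10 + 10 = 20, A[1][2] + B[2][2] = 0 + -2 = -2) = -2 (attained at k = 2)
  C[2][0] = min over k of (A[2][0] + B[0][0] = -2 + 3 = 1, A[2][1] + B[1][0] = 2 + -2 = 0, A[2][2] + B[2][0] = -3 + 1 = -2) = -2 (attained at k = 2)
  C[2][1] = min over k of (A[2][0] + B[0][1] = -2 + 5 = 3, A[2][1] + B[1][1] = 2 + -5 = -3, A[2][2] + B[2][1] = -3 + 7 = 4) = -3 (attained at k = 1)
  C[2][2] = min over k of (A[2][0] + B[0][2] = -2 + 8 = 6, A[2][1] + B[1][2] = 2 + 10 = 12, A[2][2] + B[2][2] = -3 + -2 = -5) = -5 (attained at k = 2)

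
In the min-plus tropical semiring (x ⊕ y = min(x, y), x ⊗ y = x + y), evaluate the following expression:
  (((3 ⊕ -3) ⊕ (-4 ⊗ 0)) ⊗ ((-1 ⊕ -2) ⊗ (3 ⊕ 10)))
(((3 ⊕ -3) ⊕ (-4 ⊗ 0)) ⊗ ((-1 ⊕ -2) ⊗ (3 ⊕ 10))) = -3

Expand innermost to outermost. Recall ⊕ takes the minimum of its arguments and ⊗ takes their sum. Working out the expression (((3 ⊕ -3) ⊕ (-4 ⊗ 0)) ⊗ ((-1 ⊕ -2) ⊗ (3 ⊕ 10))) gives -3.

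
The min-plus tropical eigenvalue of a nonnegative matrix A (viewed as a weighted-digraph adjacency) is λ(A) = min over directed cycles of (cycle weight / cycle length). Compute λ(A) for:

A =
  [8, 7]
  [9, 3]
λ(A) = 3

Enumerate directed cycles and compute their means (weight / length). Sample:
  cycle 0 → 0: weight = 8, length = 1, mean = 8/1 ≈ 8.000
  cycle 1 → 1: weight = 3, length = 1, mean = 3/1 ≈ 3.000
  cycle 0 → 1 → 0: weight = 16, length = 2, mean = 16/2 ≈ 8.000
  cycle 1 → 0 → 1: weight = 16, length = 2, mean = 16/2 ≈ 8.000
Minimum mean = 3.000, attained e.g. along the cycle 1 → 1 with weight 3 and length 1. So λ(A) = 3/1 = 3.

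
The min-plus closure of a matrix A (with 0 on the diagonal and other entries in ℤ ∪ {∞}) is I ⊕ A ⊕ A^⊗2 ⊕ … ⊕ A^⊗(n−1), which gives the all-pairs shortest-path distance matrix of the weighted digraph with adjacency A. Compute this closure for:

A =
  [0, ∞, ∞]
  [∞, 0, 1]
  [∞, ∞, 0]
Closure =
  [0, ∞, ∞]
  [∞, 0, 1]
  [∞, ∞, 0]

This is the Floyd-Warshall all-pairs shortest-path computation. For each intermediate vertex k = 0, 1, …, 2, update dist[i][j] ← min(dist[i][j], dist[i][k] + dist[k][j]). The final matrix gives, for each (i, j), the minimum total weight of any directed path from i to j (possibly empty when i = j).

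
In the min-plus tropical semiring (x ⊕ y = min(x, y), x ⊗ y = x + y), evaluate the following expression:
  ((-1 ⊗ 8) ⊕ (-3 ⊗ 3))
((-1 ⊗ 8) ⊕ (-3 ⊗ 3)) = 0

Expand innermost to outermost. Recall ⊕ takes the minimum of its arguments and ⊗ takes their sum. Working out the expression ((-1 ⊗ 8) ⊕ (-3 ⊗ 3)) gives 0.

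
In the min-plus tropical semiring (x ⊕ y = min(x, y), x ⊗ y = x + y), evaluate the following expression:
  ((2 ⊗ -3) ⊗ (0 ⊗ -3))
((2 ⊗ -3) ⊗ (0 ⊗ -3)) = -4

Expand innermost to outermost. Recall ⊕ takes the minimum of its arguments and ⊗ takes their sum. Working out the expression ((2 ⊗ -3) ⊗ (0 ⊗ -3)) gives -4.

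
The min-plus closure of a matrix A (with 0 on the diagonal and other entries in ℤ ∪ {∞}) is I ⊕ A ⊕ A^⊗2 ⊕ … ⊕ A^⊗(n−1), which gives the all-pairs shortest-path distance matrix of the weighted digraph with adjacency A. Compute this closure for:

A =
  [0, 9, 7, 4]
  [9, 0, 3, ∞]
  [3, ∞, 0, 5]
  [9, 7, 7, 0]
Closure =
  [0, 9, 7, 4]
  [6, 0, 3, 8]
  [3, 12, 0, 5]
  [9, 7, 7, 0]

This is the Floyd-Warshall all-pairs shortest-path computation. For each intermediate vertex k = 0, 1, …, 3, update dist[i][j] ← min(dist[i][j], dist[i][k] + dist[k][j]). The final matrix gives, for each (i, j), the minimum total weight of any directed path from i to j (possibly empty when i = j).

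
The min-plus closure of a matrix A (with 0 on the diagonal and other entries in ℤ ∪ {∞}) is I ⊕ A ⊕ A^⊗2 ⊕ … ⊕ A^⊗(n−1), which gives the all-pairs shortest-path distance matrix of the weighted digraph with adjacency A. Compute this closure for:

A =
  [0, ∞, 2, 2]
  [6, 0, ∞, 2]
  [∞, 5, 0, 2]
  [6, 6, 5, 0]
Closure =
  [0, 7, 2, 2]
  [6, 0, 7, 2]
  [8, 5, 0, 2]
  [6, 6, 5, 0]

This is the Floyd-Warshall all-pairs shortest-path computation. For each intermediate vertex k = 0, 1, …, 3, update dist[i][j] ← min(dist[i][j], dist[i][k] + dist[k][j]). The final matrix gives, for each (i, j), the minimum total weight of any directed path from i to j (possibly empty when i = j).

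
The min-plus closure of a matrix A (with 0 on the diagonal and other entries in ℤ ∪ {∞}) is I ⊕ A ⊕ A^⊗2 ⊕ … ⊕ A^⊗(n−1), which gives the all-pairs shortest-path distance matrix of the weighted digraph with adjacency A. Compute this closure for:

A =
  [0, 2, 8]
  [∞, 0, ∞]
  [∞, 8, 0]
Closure =
  [0, 2, 8]
  [∞, 0, ∞]
  [∞, 8, 0]

This is the Floyd-Warshall all-pairs shortest-path computation. For each intermediate vertex k = 0, 1, …, 2, update dist[i][j] ← min(dist[i][j], dist[i][k] + dist[k][j]). The final matrix gives, for each (i, j), the minimum total weight of any directed path from i to j (possibly empty when i = j).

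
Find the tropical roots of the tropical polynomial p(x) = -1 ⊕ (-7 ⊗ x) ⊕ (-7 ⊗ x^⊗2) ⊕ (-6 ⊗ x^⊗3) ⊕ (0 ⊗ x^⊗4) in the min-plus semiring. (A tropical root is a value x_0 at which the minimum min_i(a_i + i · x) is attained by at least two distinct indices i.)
Roots: {-6, -1, 0, 6}

Each tropical root is a break point of the lower envelope of the lines y = a_i + i · x (there are 5 lines, with slopes 0, 1, ..., 4). Only the lines that attain the minimum somewhere contribute to roots; other lines are dominated. Here the surviving (envelope) indices are i = 4, i = 3, i = 2, i = 1, i = 0.
Intersections between consecutive envelope lines give the roots: for adjacent envelope indices i < j the intersection is x = (a_i − a_j) / (j − i). Reading off the sorted break points: {-6, -1, 0, 6}.
Verification: at each break x_0, at least two indices attain the minimum of min_i(a_i + i · x_0).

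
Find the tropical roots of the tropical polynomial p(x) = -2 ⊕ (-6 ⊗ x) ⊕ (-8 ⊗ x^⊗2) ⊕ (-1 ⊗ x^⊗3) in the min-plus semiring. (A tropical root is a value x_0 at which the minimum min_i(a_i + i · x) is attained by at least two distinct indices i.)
Roots: {-7, 2, 4}

Each tropical root is a break point of the lower envelope of the lines y = a_i + i · x (there are 4 lines, with slopes 0, 1, ..., 3). Only the lines that attain the minimum somewhere contribute to roots; other lines are dominated. Here the surviving (envelope) indices are i = 3, i = 2, i = 1, i = 0.
Intersections between consecutive envelope lines give the roots: for adjacent envelope indices i < j the intersection is x = (a_i − a_j) / (j − i). Reading off the sorted break points: {-7, 2, 4}.
Verification: at each break x_0, at least two indices attain the minimum of min_i(a_i + i · x_0).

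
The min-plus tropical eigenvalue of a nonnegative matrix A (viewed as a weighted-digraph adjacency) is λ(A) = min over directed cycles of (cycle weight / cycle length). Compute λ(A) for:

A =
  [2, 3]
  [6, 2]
λ(A) = 2

Enumerate directed cycles and compute their means (weight / length). Sample:
  cycle 0 → 0: weight = 2, length = 1, mean = 2/1 ≈ 2.000
  cycle 1 → 1: weight = 2, length = 1, mean = 2/1 ≈ 2.000
  cycle 0 → 1 → 0: weight = 9, length = 2, mean = 9/2 ≈ 4.500
  cycle 1 → 0 → 1: weight = 9, length = 2, mean = 9/2 ≈ 4.500
Minimum mean = 2.000, attained e.g. along the cycle 0 → 0 with weight 2 and length 1. So λ(A) = 2/1 = 2.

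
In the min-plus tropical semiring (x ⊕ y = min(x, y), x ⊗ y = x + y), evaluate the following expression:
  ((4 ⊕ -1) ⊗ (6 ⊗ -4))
((4 ⊕ -1) ⊗ (6 ⊗ -4)) = 1

Expand innermost to outermost. Recall ⊕ takes the minimum of its arguments and ⊗ takes their sum. Working out the expression ((4 ⊕ -1) ⊗ (6 ⊗ -4)) gives 1.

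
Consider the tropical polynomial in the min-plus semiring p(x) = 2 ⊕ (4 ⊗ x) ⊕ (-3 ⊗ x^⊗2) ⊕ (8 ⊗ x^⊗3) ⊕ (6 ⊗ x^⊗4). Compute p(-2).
p(-2) = -7

A tropical monomial a ⊗ x^⊗i evaluates to a + i · x. Evaluating each term at x = -2:
  Term 0 contributes 2 + 0 · -2 = 2
  Term 1 contributes 4 + 1 · -2 = 2
  Term 2 contributes -3 + 2 · -2 = -7
  Term 3 contributes 8 + 3 · -2 = 2
  Term 4 contributes 6 + 4 · -2 = -2
p(-2) = ⊕ of these = min[2, 2, -7, 2, -2] = -7.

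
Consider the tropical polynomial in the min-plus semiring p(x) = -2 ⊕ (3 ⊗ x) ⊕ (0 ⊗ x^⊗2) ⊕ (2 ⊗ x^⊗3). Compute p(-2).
p(-2) = -4

A tropical monomial a ⊗ x^⊗i evaluates to a + i · x. Evaluating each term at x = -2:
  Term 0 contributes -2 + 0 · -2 = -2
  Term 1 contributes 3 + 1 · -2 = 1
  Term 2 contributes 0 + 2 · -2 = -4
  Term 3 contributes 2 + 3 · -2 = -4
p(-2) = ⊕ of these = min[-2, 1, -4, -4] = -4.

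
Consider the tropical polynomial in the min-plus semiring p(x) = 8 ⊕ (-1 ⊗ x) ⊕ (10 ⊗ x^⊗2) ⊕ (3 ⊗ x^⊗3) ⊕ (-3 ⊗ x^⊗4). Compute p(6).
p(6) = 5

A tropical monomial a ⊗ x^⊗i evaluates to a + i · x. Evaluating each term at x = 6:
  Term 0 contributes 8 + 0 · 6 = 8
  Term 1 contributes -1 + 1 · 6 = 5
  Term 2 contributes 10 + 2 · 6 = 22
  Term 3 contributes 3 + 3 · 6 = 21
  Term 4 contributes -3 + 4 · 6 = 21
p(6) = ⊕ of these = min[8, 5, 22, 21, 21] = 5.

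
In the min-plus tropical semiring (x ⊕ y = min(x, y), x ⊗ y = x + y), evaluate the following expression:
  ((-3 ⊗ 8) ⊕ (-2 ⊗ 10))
((-3 ⊗ 8) ⊕ (-2 ⊗ 10)) = 5

Expand innermost to outermost. Recall ⊕ takes the minimum of its arguments and ⊗ takes their sum. Working out the expression ((-3 ⊗ 8) ⊕ (-2 ⊗ 10)) gives 5.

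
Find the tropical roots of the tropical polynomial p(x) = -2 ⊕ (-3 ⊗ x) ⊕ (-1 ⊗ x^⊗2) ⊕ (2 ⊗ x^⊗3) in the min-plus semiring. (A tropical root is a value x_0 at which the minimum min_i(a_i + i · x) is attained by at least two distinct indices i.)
Roots: {-3, -2, 1}

Each tropical root is a break point of the lower envelope of the lines y = a_i + i · x (there are 4 lines, with slopes 0, 1, ..., 3). Only the lines that attain the minimum somewhere contribute to roots; other lines are dominated. Here the surviving (envelope) indices are i = 3, i = 2, i = 1, i = 0.
Intersections between consecutive envelope lines give the roots: for adjacent envelope indices i < j the intersection is x = (a_i − a_j) / (j − i). Reading off the sorted break points: {-3, -2, 1}.
Verification: at each break x_0, at least two indices attain the minimum of min_i(a_i + i · x_0).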